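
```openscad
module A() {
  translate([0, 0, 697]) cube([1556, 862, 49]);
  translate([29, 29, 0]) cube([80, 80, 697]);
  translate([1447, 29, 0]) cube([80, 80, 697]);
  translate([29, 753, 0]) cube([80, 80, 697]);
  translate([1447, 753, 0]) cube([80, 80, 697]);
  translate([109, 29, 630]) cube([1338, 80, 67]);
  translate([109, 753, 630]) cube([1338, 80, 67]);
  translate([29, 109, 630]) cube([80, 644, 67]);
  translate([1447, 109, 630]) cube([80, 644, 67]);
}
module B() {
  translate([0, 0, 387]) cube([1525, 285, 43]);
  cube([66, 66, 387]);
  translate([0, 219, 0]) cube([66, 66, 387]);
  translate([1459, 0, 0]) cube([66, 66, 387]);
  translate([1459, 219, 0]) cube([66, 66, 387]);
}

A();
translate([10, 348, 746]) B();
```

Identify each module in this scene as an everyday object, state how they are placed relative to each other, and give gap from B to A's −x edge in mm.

The bench's min-x is at 10; the table's min-x is 0; gap = 10 mm.

A is a table. B is a bench. The bench is on top of the table. The gap from the bench to the table's −x edge is 10 mm.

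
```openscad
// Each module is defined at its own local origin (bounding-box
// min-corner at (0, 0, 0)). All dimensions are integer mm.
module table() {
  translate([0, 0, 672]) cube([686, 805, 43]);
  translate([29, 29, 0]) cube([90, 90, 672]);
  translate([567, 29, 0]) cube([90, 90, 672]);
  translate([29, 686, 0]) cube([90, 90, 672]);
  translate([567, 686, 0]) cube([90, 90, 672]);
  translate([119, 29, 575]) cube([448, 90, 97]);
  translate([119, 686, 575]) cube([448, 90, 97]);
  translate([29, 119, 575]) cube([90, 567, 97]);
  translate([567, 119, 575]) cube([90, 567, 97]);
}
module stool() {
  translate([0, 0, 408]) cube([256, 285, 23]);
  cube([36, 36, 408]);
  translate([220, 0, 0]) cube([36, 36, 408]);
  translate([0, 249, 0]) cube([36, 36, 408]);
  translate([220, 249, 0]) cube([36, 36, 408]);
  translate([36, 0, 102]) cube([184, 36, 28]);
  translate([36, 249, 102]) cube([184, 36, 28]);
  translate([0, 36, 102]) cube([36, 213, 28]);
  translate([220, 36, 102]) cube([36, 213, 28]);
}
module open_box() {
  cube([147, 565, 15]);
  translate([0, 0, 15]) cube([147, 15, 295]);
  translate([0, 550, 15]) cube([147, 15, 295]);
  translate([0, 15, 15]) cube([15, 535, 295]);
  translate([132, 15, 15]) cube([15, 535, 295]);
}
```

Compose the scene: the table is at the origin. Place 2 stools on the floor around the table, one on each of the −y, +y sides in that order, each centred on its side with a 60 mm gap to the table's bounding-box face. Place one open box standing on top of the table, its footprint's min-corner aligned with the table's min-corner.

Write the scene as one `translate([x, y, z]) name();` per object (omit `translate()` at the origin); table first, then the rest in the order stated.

table();
translate([215, -345, 0]) stool();
translate([215, 865, 0]) stool();
translate([0, 0, 715]) open_box();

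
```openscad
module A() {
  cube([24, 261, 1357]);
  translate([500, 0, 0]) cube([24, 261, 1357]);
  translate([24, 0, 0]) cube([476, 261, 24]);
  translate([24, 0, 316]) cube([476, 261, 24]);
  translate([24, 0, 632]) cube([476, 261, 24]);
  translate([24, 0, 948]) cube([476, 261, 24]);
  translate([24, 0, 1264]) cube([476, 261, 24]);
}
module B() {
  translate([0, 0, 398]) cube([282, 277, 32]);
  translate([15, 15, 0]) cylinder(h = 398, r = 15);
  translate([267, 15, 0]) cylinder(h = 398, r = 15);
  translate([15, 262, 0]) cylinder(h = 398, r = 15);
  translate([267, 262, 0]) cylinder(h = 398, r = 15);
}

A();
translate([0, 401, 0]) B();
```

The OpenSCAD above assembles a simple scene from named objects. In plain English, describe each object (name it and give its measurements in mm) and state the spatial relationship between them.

A is a bookshelf 524 mm wide overall, 261 mm deep and 1357 mm tall. The two sides are 24 mm thick vertical panels. 5 horizontal shelves of 24 mm thickness span between the inner faces of the sides; the lowest shelf sits on the floor and shelves are stacked with a clear vertical gap of 292 mm between each pair.

B is a simple wooden stool: a rectangular seat 282 mm (x) by 277 mm (y), 32 mm thick, top face at z = 430 mm, on four round legs, each 30 mm in diameter. The legs rest on z = 0, each leg's axis is inset half a diameter from the nearest pair of seat edges (so the leg's bounding box is flush with the corner).

The stool is on the floor beside the bookshelf on its +y side.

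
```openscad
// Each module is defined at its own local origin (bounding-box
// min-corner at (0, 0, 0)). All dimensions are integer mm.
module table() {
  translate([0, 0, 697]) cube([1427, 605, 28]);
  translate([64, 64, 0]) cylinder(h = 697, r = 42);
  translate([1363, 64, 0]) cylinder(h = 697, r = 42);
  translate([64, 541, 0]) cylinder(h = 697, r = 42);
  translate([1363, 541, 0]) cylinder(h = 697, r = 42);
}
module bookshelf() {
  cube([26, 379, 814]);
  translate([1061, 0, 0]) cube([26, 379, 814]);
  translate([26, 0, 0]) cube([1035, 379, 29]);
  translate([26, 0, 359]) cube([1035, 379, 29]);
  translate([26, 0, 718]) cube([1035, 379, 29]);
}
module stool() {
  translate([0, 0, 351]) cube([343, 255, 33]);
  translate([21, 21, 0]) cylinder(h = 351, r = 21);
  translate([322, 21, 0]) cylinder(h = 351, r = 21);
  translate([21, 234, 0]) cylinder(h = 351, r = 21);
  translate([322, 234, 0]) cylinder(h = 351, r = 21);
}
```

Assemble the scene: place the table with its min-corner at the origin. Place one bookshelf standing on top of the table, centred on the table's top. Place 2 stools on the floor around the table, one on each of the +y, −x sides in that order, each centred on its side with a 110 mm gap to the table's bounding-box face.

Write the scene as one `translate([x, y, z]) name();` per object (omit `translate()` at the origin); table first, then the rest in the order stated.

table();
translate([170, 113, 725]) bookshelf();
translate([542, 715, 0]) stool();
translate([-453, 175, 0]) stool();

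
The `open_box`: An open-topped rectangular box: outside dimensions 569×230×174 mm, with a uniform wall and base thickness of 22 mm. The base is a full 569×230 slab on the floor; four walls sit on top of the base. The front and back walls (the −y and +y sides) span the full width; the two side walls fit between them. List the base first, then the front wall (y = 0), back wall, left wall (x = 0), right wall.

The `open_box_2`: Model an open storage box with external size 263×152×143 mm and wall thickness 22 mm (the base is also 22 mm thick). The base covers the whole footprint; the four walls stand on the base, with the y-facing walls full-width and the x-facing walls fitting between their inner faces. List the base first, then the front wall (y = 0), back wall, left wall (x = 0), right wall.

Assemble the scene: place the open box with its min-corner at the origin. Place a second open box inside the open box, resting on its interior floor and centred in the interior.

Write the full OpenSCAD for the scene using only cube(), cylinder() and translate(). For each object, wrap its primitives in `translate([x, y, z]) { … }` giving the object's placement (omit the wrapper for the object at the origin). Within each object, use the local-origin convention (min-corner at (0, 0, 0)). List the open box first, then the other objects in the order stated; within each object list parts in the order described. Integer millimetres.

cube([569, 230, 22]);
translate([0, 0, 22]) cube([569, 22, 152]);
translate([0, 208, 22]) cube([569, 22, 152]);
translate([0, 22, 22]) cube([22, 186, 152]);
translate([547, 22, 22]) cube([22, 186, 152]);
translate([153, 39, 22]) {
  cube([263, 152, 22]);
  translate([0, 0, 22]) cube([263, 22, 121]);
  translate([0, 130, 22]) cube([263, 22, 121]);
  translate([0, 22, 22]) cube([22, 108, 121]);
  translate([241, 22, 22]) cube([22, 108, 121]);
}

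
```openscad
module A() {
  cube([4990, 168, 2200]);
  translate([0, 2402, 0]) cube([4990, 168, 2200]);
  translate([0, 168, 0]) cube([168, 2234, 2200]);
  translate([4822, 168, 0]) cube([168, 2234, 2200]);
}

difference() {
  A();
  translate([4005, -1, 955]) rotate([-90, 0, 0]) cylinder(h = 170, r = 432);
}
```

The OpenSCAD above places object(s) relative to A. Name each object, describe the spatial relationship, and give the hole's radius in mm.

The subtracted cylinder has r = 432 mm.

A is a house frame. The house frame has a circular hole through its front wall. The hole's radius is 432 mm.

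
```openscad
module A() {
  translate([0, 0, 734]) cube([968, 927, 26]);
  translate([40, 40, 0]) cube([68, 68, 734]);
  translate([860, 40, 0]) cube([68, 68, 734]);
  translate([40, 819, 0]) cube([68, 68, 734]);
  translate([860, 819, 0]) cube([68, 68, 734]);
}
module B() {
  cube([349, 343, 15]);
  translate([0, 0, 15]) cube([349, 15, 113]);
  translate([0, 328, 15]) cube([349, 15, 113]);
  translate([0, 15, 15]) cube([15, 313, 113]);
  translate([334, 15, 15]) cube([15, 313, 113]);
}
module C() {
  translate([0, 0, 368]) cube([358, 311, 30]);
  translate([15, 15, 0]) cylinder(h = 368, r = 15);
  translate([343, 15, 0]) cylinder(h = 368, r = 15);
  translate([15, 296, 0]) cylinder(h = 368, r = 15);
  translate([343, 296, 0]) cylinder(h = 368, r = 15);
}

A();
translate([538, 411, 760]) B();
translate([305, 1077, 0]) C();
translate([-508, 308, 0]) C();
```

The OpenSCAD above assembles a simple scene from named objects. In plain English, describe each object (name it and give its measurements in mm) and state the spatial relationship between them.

A is a rectangular dining table. The top is 968×927×26 mm with its upper surface at z = 760 mm. It stands on four 68×68 mm square legs, each inset 40 mm from the nearest pair of top edges, running from the floor to the underside of the top.

B is an open storage box with external size 349×343×128 mm and wall thickness 15 mm (the base is also 15 mm thick). The base covers the whole footprint; the four walls stand on the base, with the y-facing walls full-width and the x-facing walls fitting between their inner faces.

C is a simple wooden stool: a rectangular seat 358 mm (x) by 311 mm (y), 30 mm thick, top face at z = 398 mm, on four round legs, each 30 mm in diameter. The legs rest on z = 0, each leg's axis is inset half a diameter from the nearest pair of seat edges (so the leg's bounding box is flush with the corner).

The open box is on top of the table. Two stools sit around the table at the +y, −x sides.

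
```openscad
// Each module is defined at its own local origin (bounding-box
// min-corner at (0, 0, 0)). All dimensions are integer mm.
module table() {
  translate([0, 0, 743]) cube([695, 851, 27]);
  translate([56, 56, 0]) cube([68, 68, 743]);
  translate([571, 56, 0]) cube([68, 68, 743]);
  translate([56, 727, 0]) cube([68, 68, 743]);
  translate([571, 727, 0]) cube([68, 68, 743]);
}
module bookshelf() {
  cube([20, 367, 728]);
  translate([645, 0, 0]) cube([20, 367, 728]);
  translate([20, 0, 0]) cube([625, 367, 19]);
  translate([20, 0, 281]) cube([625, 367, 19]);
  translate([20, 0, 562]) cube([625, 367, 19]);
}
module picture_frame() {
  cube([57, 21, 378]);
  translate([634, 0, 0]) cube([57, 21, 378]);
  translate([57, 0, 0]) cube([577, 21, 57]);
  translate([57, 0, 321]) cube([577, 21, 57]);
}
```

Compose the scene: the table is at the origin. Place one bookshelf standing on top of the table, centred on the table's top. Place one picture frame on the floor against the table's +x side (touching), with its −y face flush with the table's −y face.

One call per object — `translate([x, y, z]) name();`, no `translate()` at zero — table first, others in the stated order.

table();
translate([15, 242, 770]) bookshelf();
translate([695, 0, 0]) picture_frame();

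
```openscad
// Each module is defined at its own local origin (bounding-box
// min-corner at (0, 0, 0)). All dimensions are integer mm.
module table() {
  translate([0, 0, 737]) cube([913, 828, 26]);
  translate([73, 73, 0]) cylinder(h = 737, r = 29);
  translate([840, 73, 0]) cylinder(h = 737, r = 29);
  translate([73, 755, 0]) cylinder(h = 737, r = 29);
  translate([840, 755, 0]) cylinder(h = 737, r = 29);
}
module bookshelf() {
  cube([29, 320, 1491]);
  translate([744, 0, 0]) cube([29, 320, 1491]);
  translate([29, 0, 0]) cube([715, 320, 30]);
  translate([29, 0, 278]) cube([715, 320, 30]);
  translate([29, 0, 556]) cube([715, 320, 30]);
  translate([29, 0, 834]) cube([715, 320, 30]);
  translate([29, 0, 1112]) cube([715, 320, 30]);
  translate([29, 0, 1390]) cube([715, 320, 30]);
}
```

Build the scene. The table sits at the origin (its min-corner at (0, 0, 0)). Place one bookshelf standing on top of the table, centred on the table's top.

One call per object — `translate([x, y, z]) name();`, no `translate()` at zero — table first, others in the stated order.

table();
translate([70, 254, 763]) bookshelf();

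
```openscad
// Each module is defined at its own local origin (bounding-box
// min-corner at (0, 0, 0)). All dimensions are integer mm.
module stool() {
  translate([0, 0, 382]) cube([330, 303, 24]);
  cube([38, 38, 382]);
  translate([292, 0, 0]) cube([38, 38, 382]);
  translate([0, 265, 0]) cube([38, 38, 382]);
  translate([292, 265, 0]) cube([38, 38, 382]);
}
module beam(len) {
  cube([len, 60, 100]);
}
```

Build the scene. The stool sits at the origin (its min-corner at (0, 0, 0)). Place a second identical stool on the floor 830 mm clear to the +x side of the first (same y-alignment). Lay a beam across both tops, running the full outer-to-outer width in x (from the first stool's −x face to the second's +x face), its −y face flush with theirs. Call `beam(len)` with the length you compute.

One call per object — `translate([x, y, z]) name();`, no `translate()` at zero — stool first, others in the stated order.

stool();
translate([1160, 0, 0]) stool();
translate([0, 0, 406]) beam(1490);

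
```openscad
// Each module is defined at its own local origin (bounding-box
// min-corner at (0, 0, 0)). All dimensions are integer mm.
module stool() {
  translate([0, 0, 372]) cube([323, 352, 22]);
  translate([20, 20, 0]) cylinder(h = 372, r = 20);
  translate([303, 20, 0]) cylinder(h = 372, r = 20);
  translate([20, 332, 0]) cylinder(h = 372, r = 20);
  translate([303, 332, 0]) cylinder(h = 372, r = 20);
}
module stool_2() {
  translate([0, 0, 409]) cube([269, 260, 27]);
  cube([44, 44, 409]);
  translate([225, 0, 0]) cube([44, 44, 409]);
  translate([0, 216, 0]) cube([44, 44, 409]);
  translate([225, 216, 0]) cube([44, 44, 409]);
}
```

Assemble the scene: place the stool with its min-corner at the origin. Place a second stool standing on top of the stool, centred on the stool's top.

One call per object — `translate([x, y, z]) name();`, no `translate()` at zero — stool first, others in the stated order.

stool();
translate([27, 46, 394]) stool_2();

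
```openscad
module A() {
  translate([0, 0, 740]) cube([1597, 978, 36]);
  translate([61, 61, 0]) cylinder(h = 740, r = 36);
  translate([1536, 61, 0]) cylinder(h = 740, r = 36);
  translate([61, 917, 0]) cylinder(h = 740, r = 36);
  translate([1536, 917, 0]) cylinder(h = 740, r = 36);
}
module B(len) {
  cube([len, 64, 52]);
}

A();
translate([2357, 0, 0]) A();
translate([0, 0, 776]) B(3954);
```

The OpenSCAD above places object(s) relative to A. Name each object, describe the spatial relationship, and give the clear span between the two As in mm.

Second table starts at x = 2357; first ends at x = 1597; clear span = 2357 − 1597 = 760 mm.

A is a table. B is a beam. A beam spans the tops of two tables. The clear span between the two tables is 760 mm.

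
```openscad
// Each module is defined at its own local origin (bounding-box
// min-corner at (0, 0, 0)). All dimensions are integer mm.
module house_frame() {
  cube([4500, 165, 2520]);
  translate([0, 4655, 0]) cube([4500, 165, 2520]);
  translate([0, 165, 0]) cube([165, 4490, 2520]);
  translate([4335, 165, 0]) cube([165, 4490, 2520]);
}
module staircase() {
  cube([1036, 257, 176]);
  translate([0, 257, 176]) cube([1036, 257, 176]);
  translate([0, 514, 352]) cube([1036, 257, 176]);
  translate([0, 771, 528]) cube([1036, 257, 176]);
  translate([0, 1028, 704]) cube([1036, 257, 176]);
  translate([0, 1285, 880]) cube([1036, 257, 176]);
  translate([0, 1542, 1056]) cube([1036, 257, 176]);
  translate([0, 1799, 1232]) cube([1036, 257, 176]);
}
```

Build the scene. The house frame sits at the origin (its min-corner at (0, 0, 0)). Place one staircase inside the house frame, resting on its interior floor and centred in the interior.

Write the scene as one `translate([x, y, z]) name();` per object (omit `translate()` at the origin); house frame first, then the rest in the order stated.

house_frame();
translate([1732, 1382, 0]) staircase();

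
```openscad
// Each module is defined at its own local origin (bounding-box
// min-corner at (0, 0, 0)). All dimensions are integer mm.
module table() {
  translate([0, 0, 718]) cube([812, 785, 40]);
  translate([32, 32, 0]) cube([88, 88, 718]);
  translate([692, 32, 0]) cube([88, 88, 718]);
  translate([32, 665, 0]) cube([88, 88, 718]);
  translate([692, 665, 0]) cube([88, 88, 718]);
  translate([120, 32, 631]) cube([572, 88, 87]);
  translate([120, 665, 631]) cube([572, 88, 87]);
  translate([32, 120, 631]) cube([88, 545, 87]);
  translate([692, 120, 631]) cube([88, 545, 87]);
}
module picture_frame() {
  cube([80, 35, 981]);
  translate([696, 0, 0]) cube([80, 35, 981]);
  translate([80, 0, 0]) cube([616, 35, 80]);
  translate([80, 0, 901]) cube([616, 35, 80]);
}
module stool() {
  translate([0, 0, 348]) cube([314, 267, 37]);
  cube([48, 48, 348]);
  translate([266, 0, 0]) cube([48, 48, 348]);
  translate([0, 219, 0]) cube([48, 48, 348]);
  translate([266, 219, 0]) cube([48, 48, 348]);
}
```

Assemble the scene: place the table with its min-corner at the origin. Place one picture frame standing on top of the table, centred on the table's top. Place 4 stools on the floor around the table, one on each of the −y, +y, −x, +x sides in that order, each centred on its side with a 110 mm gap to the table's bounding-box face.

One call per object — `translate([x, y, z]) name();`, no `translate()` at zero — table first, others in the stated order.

table();
translate([18, 375, 758]) picture_frame();
translate([249, -377, 0]) stool();
translate([249, 895, 0]) stool();
translate([-424, 259, 0]) stool();
translate([922, 259, 0]) stool();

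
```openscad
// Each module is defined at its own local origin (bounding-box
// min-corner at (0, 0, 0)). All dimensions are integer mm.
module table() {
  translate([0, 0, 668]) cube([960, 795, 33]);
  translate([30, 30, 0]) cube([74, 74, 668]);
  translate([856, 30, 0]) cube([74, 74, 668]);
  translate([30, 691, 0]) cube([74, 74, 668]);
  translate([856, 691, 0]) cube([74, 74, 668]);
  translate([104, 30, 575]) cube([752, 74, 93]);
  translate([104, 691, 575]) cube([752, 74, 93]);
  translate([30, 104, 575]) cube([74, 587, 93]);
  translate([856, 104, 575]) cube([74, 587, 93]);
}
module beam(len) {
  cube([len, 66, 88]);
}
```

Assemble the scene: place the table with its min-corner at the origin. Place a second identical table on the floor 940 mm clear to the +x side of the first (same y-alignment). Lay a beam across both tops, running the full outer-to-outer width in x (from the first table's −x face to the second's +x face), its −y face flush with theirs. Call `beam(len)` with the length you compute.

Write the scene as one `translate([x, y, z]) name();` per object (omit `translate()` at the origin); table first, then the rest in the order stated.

table();
translate([1900, 0, 0]) table();
translate([0, 0, 701]) beam(2860);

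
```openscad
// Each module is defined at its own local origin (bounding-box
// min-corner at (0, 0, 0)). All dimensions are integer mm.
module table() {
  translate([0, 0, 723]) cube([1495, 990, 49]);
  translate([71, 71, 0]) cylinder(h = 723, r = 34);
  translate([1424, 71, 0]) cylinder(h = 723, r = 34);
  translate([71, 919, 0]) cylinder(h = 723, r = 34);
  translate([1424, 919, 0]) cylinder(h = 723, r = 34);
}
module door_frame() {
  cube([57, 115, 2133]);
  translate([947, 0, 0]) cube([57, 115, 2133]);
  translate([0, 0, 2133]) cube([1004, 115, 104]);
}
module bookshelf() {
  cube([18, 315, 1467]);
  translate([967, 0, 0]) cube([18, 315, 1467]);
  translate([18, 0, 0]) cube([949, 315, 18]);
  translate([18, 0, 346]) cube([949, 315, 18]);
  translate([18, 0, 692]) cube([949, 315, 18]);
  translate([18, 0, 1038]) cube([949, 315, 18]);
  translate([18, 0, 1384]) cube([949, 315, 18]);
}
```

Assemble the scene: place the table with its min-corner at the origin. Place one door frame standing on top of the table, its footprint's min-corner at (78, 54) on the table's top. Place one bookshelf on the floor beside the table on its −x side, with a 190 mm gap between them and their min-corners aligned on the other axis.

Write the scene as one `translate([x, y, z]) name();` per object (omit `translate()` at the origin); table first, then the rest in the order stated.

table();
translate([78, 54, 772]) door_frame();
translate([-1175, 0, 0]) bookshelf();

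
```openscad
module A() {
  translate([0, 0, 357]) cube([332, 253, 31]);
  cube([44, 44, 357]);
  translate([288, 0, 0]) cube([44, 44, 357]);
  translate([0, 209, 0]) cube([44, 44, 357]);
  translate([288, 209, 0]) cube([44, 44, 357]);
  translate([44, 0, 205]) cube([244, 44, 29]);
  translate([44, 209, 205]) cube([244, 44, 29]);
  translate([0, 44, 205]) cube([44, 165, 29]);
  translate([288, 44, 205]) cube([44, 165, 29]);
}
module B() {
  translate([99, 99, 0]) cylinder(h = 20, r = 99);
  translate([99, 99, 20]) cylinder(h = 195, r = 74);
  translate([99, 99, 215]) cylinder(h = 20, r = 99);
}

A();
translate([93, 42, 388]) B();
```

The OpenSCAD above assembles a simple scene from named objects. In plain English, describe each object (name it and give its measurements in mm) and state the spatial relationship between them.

A is a four-legged stool. The seat is 332×253 mm, 31 mm thick, top at z = 388 mm. It stands on four square legs, each 44×44 mm in cross-section, from z = 0 to the seat underside, each flush with a corner of the seat. Four stretchers, 44 mm wide and 29 mm tall, connect adjacent legs with their undersides at z = 205 mm, each running between the inner faces of the legs it joins and aligned with the legs' outer faces on the other axis.

B is a spool: two coaxial disc flanges of radius 99 mm and thickness 20 mm, joined by a core cylinder of radius 74 mm and height 195 mm. The lower flange rests on z = 0 and the three cylinders share a vertical axis.

The spool is on top of the stool.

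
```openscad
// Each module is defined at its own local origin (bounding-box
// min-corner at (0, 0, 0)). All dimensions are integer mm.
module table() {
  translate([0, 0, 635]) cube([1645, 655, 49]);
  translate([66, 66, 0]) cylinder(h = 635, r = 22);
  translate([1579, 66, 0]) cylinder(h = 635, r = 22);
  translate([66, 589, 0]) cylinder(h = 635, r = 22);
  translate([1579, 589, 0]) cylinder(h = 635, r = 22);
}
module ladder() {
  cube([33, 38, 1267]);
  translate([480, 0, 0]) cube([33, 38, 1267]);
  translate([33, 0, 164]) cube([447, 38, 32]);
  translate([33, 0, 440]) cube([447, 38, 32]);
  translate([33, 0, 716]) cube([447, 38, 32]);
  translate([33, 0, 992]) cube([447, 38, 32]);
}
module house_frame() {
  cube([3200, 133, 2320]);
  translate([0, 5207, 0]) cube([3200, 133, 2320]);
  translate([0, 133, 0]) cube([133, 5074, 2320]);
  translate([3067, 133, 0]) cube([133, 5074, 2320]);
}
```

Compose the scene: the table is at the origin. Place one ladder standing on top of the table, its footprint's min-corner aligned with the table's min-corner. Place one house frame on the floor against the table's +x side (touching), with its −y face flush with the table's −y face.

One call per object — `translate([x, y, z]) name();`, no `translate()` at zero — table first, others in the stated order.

table();
translate([0, 0, 684]) ladder();
translate([1645, 0, 0]) house_frame();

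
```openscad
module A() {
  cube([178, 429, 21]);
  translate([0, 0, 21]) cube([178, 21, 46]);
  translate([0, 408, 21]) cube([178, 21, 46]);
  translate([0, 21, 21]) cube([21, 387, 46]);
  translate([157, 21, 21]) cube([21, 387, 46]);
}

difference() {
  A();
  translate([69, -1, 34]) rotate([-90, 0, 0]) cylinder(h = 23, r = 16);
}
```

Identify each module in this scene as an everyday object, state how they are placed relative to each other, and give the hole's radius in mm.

A is an open box. The open box has a circular hole through its front wall. The hole's radius is 16 mm.

The subtracted cylinder has r = 16 mm.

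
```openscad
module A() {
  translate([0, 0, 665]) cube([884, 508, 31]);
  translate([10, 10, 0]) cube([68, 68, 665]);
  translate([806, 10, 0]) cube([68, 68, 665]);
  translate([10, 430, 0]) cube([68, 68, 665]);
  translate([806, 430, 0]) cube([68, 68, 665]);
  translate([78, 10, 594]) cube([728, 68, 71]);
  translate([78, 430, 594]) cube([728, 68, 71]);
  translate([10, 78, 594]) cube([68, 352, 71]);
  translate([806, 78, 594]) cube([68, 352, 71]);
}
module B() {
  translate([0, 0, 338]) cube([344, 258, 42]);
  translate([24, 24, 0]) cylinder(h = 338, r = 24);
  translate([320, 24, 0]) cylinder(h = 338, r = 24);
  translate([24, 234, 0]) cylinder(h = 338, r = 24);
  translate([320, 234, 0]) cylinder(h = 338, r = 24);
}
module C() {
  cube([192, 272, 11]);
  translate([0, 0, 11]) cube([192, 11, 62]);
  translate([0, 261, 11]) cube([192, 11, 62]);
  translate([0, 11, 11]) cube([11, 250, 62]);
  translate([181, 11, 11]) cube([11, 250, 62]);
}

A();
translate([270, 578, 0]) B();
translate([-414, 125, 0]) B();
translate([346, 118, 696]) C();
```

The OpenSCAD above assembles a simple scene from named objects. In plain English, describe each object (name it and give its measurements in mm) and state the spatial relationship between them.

A is a table: top 884 mm (x) × 508 mm (y), 31 mm thick, upper face at z = 696 mm, on four 68×68 mm square legs, each inset 10 mm from the nearest pair of top edges, running from z = 0 to the bottom of the top. Four apron rails, 68 mm thick and 71 mm tall, run between adjacent legs with their top edges flush with the underside of the top and their outer faces flush with the legs' outer faces.

B is a four-legged stool. The seat is 344×258 mm, 42 mm thick, top at z = 380 mm. It stands on four round legs, each 48 mm in diameter, from z = 0 to the seat underside, each leg's axis is inset half a diameter from the nearest pair of seat edges (so the leg's bounding box is flush with the corner).

C is an open-topped rectangular box: outside dimensions 192×272×73 mm, with a uniform wall and base thickness of 11 mm. The base is a full 192×272 slab on the floor; four walls sit on top of the base. The front and back walls (the −y and +y sides) span the full width; the two side walls fit between them.

Two stools sit around the table at the +y, −x sides. The open box is on top of the table, centred.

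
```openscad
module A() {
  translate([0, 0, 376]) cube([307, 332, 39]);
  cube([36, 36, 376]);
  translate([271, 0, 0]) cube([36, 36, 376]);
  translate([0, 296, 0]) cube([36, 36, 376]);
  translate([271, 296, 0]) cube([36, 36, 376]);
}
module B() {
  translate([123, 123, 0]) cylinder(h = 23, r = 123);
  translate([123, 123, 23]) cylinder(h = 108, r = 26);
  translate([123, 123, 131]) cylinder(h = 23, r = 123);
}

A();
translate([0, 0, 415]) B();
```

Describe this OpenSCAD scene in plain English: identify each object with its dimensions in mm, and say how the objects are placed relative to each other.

A is a four-legged stool. The seat is a 307×332×39 mm slab whose top surface is at z = 415 mm; four square legs, each 36×36 mm in cross-section, run from the floor (z = 0) to the underside of the seat, each flush with a corner of the seat.

B is a spool: two coaxial disc flanges of radius 123 mm and thickness 23 mm, joined by a core cylinder of radius 26 mm and height 108 mm. The lower flange rests on z = 0 and the three cylinders share a vertical axis.

The spool is on top of the stool.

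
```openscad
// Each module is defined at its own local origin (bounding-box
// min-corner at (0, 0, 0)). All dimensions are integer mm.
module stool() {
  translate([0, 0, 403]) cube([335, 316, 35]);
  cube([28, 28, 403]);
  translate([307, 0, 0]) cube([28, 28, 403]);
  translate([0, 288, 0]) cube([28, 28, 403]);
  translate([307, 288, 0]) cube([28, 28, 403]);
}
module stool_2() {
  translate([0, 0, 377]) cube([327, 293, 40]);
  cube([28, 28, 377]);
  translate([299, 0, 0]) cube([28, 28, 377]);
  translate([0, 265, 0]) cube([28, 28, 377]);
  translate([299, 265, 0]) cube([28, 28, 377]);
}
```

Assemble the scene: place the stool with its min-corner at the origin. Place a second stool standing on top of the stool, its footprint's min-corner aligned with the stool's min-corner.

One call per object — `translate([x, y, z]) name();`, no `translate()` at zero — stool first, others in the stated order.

stool();
translate([0, 0, 438]) stool_2();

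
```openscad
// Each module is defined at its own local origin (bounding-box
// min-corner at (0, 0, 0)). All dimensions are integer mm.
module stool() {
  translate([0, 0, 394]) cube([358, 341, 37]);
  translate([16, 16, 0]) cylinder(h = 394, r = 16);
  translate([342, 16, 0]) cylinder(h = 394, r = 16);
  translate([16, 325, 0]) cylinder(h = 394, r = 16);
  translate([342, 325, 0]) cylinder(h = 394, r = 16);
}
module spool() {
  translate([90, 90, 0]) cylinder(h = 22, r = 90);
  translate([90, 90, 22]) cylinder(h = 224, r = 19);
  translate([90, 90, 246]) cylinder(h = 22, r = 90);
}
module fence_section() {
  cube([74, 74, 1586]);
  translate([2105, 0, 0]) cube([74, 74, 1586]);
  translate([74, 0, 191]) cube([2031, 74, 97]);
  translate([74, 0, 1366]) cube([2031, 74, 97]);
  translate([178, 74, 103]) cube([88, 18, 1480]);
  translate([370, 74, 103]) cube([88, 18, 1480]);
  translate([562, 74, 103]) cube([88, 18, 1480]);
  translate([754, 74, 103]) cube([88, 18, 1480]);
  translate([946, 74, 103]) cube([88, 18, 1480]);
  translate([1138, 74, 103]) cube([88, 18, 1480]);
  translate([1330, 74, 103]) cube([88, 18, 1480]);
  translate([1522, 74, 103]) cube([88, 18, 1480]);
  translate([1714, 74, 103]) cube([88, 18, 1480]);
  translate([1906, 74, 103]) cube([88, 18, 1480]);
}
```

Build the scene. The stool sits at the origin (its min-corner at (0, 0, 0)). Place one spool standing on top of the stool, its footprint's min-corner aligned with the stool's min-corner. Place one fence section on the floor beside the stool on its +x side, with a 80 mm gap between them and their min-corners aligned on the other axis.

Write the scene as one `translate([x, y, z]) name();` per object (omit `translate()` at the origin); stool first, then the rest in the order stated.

stool();
translate([0, 0, 431]) spool();
translate([438, 0, 0]) fence_section();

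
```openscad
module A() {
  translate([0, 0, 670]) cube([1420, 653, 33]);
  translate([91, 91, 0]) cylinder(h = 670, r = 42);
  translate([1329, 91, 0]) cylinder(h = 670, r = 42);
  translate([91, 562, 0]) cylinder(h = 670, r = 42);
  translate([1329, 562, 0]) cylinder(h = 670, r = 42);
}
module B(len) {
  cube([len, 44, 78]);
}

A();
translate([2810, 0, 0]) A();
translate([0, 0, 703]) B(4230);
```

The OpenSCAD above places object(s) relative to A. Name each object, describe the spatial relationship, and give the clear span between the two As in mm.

A is a table. B is a beam. A beam spans the tops of two tables. The clear span between the two tables is 1390 mm.

Second table starts at x = 2810; first ends at x = 1420; clear span = 2810 − 1420 = 1390 mm.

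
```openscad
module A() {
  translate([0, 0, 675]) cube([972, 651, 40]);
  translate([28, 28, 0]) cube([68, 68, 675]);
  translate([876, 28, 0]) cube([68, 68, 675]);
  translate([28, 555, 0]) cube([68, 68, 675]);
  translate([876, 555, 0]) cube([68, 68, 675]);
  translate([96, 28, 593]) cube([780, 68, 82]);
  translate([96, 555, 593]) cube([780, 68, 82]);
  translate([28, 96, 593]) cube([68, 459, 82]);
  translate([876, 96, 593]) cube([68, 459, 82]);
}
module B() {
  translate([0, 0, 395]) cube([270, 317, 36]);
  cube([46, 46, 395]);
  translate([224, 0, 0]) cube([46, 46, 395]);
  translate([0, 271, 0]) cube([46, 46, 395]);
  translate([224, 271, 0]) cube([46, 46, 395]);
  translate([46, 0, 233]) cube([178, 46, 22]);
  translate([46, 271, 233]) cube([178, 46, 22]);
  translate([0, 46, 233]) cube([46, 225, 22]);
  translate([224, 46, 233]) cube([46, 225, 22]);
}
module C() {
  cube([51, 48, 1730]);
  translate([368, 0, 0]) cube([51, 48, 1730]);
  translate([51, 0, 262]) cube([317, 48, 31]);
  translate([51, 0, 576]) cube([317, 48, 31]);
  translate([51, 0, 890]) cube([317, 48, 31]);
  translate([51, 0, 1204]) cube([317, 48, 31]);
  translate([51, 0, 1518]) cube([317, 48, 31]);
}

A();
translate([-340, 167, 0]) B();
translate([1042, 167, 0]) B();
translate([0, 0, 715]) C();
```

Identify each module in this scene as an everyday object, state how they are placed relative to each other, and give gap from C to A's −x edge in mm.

The ladder's min-x is at 0; the table's min-x is 0; gap = 0 mm.

A is a table. B is a stool. C is a ladder. Two stools sit around the table at the −x, +x sides. The ladder is on top of the table. The gap from the ladder to the table's −x edge is 0 mm.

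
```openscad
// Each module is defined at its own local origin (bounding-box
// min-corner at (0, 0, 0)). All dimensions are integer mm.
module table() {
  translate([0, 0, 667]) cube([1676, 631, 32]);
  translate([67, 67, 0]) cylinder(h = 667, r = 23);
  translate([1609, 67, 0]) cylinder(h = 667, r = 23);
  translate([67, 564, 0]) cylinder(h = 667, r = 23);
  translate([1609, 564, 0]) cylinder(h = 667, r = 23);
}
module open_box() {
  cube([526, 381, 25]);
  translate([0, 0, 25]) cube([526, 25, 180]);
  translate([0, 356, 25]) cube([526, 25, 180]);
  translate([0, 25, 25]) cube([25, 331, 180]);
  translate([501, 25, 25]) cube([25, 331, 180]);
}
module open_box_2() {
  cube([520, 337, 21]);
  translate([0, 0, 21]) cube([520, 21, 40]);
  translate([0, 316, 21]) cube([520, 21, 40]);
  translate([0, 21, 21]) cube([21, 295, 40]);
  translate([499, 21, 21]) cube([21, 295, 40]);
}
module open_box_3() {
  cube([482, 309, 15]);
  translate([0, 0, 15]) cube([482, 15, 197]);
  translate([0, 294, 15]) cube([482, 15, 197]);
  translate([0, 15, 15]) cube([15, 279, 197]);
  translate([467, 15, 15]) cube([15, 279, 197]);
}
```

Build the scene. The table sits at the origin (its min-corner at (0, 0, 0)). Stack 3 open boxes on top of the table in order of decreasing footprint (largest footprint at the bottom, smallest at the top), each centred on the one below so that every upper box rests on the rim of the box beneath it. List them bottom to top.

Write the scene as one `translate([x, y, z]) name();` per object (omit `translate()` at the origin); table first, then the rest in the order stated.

table();
translate([575, 125, 699]) open_box();
translate([578, 147, 904]) open_box_2();
translate([597, 161, 965]) open_box_3();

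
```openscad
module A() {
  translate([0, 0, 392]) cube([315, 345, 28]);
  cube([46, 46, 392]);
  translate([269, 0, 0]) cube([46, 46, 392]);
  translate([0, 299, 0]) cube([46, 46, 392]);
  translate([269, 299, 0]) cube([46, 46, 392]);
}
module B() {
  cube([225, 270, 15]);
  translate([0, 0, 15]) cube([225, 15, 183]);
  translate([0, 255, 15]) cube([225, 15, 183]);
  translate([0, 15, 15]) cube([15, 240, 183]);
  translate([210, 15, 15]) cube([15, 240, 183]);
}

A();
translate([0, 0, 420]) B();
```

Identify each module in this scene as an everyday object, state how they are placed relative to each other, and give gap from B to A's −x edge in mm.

The open box's min-x is at 0; the stool's min-x is 0; gap = 0 mm.

A is a stool. B is an open box. The open box is on top of the stool. The gap from the open box to the stool's −x edge is 0 mm.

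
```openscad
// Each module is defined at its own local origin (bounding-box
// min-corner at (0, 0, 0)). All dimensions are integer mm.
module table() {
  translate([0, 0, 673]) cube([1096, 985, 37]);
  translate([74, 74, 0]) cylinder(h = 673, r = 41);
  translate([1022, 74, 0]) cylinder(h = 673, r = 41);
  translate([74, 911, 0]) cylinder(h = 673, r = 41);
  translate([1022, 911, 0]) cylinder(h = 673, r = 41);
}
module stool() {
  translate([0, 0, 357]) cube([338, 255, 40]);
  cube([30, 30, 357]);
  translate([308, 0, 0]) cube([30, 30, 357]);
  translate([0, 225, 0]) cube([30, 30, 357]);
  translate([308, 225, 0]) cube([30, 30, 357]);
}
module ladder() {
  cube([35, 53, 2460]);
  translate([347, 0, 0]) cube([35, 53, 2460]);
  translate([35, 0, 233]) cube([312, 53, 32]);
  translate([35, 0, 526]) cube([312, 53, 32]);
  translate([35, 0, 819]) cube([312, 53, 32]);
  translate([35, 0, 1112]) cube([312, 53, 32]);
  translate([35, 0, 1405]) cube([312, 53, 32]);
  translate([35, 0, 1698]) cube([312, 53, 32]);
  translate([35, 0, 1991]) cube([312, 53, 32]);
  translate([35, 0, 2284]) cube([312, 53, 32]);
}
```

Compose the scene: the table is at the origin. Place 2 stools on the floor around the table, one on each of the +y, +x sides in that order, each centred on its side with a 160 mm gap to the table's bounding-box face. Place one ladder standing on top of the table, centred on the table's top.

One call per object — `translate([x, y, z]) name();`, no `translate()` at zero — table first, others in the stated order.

table();
translate([379, 1145, 0]) stool();
translate([1256, 365, 0]) stool();
translate([357, 466, 710]) ladder();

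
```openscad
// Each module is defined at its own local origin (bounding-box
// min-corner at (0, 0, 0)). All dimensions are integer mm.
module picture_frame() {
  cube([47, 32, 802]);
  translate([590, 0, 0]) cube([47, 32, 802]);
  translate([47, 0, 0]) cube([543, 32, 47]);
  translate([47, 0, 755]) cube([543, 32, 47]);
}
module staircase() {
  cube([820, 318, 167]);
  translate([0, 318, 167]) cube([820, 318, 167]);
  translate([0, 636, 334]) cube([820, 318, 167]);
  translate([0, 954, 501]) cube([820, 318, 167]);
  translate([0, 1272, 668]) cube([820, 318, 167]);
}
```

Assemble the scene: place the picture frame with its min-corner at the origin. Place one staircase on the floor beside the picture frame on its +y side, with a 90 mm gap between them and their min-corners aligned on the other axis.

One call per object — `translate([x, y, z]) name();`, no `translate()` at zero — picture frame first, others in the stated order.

picture_frame();
translate([0, 122, 0]) staircase();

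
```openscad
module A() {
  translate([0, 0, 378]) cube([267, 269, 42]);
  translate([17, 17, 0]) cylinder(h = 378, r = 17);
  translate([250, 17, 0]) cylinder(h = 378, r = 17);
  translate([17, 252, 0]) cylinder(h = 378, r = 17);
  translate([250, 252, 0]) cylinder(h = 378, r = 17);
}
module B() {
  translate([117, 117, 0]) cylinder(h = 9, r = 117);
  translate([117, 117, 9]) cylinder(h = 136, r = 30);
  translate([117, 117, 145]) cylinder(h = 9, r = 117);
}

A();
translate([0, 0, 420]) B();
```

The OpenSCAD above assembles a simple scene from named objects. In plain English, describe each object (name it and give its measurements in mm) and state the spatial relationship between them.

A is a simple wooden stool: a rectangular seat 267 mm (x) by 269 mm (y), 42 mm thick, top face at z = 420 mm, on four round legs, each 34 mm in diameter. The legs rest on z = 0, each leg's axis is inset half a diameter from the nearest pair of seat edges (so the leg's bounding box is flush with the corner).

B is a spool: two coaxial disc flanges of radius 117 mm and thickness 9 mm, joined by a core cylinder of radius 30 mm and height 136 mm. The lower flange rests on z = 0 and the three cylinders share a vertical axis.

The spool is on top of the stool.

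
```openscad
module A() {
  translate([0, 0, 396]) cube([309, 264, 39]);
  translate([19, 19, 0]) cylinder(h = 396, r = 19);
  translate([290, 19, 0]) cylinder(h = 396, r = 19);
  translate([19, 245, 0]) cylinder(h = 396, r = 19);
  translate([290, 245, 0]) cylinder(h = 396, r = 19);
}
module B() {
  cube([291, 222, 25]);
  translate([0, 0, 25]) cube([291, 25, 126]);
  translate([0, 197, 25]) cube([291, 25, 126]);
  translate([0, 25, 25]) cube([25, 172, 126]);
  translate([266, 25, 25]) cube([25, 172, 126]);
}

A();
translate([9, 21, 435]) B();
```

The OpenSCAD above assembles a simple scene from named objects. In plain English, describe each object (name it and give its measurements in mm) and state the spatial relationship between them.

A is a four-legged stool. The seat is 309×264 mm, 39 mm thick, top at z = 435 mm. It stands on four round legs, each 38 mm in diameter, from z = 0 to the seat underside, each leg's axis is inset half a diameter from the nearest pair of seat edges (so the leg's bounding box is flush with the corner).

B is an open-topped rectangular box: outside dimensions 291×222×151 mm, with a uniform wall and base thickness of 25 mm. The base is a full 291×222 slab on the floor; four walls sit on top of the base. The front and back walls (the −y and +y sides) span the full width; the two side walls fit between them.

The open box is on top of the stool, centred.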